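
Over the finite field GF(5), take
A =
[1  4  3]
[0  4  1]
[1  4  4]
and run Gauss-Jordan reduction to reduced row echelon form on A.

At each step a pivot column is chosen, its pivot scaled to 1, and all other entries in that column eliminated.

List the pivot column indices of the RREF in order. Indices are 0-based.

pivot(0,0)=1: scale R0 → (1, 4, 3)
  clear (2,0): R2 −= (1)R0 → (0, 0, 1)
pivot(1,1)=4: scale R1 → (0, 1, 4)
  clear (0,1): R0 −= (4)R1 → (1, 0, 2)
pivot(2,2)=1: scale R2 → (0, 0, 1)
  clear (0,2): R0 −= (2)R2 → (1, 0, 0)
  clear (1,2): R1 −= (4)R2 → (0, 1, 0)

pivot columns: 0, 1, 2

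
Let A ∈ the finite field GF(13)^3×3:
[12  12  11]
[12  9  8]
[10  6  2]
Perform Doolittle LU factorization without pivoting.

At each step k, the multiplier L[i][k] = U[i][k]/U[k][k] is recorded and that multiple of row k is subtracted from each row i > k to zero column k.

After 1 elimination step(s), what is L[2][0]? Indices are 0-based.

[col 0] pivot 12
  R1 -= 1*R0 → (0, 10, 10)  (L[1][0] := 1)
  R2 -= 3*R0 → (0, 9, 8)  (L[2][0] := 3)

L[2][0] = 3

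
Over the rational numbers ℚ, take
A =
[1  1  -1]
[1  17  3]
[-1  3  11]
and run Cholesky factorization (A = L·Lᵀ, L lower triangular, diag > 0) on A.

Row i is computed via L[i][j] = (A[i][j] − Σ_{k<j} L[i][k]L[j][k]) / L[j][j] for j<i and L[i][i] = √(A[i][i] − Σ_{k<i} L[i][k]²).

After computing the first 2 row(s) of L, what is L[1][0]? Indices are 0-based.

L[1][0] = 1

Step 1: L[0][0] = √(1) = 1.
  L[1][0] = (1) / L[0][0] = 1.
Step 2: L[1][1] = √(16) = 4.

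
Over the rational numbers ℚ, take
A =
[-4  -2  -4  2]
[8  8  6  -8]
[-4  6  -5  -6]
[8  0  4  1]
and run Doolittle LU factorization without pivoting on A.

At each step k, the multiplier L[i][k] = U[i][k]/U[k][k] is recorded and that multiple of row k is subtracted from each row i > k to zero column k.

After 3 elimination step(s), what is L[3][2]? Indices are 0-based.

L[3][2] = -2

[col 0] pivot -4
  R1 -= -2*R0 → (0, 4, -2, -4)  (L[1][0] := -2)
  R2 -= 1*R0 → (0, 8, -1, -8)  (L[2][0] := 1)
  R3 -= -2*R0 → (0, -4, -4, 5)  (L[3][0] := -2)
[col 1] pivot 4
  R2 -= 2*R1 → (0, 0, 3, 0)  (L[2][1] := 2)
  R3 -= -1*R1 → (0, 0, -6, 1)  (L[3][1] := -1)
[col 2] pivot 3
  R3 -= -2*R2 → (0, 0, 0, 1)  (L[3][2] := -2)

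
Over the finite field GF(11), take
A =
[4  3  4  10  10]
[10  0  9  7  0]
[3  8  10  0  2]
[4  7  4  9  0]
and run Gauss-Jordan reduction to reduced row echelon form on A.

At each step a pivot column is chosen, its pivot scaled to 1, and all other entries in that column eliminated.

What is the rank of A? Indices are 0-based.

pivot(0,0)=4: scale R0 → (1, 9, 1, 8, 8)
  clear (1,0): R1 −= (10)R0 → (0, 9, 10, 4, 8)
  clear (2,0): R2 −= (3)R0 → (0, 3, 7, 9, 0)
  clear (3,0): R3 −= (4)R0 → (0, 4, 0, 10, 1)
pivot(1,1)=9: scale R1 → (0, 1, 6, 9, 7)
  clear (0,1): R0 −= (9)R1 → (1, 0, 2, 4, 0)
  clear (2,1): R2 −= (3)R1 → (0, 0, 0, 4, 1)
  clear (3,1): R3 −= (4)R1 → (0, 0, 9, 7, 6)
pivot(2,2): swap R2↔R3
pivot(2,2)=9: scale R2 → (0, 0, 1, 2, 8)
  clear (0,2): R0 −= (2)R2 → (1, 0, 0, 0, 6)
  clear (1,2): R1 −= (6)R2 → (0, 1, 0, 8, 3)
pivot(3,3)=4: scale R3 → (0, 0, 0, 1, 3)
  clear (1,3): R1 −= (8)R3 → (0, 1, 0, 0, 1)
  clear (2,3): R2 −= (2)R3 → (0, 0, 1, 0, 2)

rank = 4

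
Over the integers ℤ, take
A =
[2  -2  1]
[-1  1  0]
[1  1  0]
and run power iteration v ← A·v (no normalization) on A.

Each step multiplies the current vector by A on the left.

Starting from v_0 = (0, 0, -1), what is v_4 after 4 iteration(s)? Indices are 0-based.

v_0 = (0, 0, -1).
v_1 = A·v_0 = (-1, 0, 0).
v_2 = A·v_1 = (-2, 1, -1).
v_3 = A·v_2 = (-7, 3, -1).
v_4 = A·v_3 = (-21, 10, -4).

v_4 = (-21, 10, -4)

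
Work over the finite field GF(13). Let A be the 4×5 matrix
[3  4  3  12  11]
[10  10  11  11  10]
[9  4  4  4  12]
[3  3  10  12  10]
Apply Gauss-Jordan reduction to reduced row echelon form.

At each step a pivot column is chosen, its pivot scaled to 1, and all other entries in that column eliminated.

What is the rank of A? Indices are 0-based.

rank = 4

[1] R0 /= 3  ⇒  (1, 10, 1, 4, 8)
     R1 -= 10·R0  ⇒  (0, 1, 1, 10, 8)
     R2 -= 9·R0  ⇒  (0, 5, 8, 7, 5)
     R3 -= 3·R0  ⇒  (0, 12, 7, 0, 12)
[2] R1 /= 1  ⇒  (0, 1, 1, 10, 8)
     R0 -= 10·R1  ⇒  (1, 0, 4, 8, 6)
     R2 -= 5·R1  ⇒  (0, 0, 3, 9, 4)
     R3 -= 12·R1  ⇒  (0, 0, 8, 10, 7)
[3] R2 /= 3  ⇒  (0, 0, 1, 3, 10)
     R0 -= 4·R2  ⇒  (1, 0, 0, 9, 5)
     R1 -= 1·R2  ⇒  (0, 1, 0, 7, 11)
     R3 -= 8·R2  ⇒  (0, 0, 0, 12, 5)
[4] R3 /= 12  ⇒  (0, 0, 0, 1, 8)
     R0 -= 9·R3  ⇒  (1, 0, 0, 0, 11)
     R1 -= 7·R3  ⇒  (0, 1, 0, 0, 7)
     R2 -= 3·R3  ⇒  (0, 0, 1, 0, 12)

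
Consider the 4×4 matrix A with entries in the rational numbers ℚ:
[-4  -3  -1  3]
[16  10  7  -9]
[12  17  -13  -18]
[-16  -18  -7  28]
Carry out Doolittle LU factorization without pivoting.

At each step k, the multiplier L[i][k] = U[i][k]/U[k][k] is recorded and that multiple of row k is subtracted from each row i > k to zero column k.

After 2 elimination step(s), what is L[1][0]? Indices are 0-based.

L[1][0] = -4

Step 1: pivot at (0,0) is -4.
  row1 ← row1 − (-4)·row0  ⇒  L[1][0]=-4, U row1=(0, -2, 3, 3)
  row2 ← row2 − (-3)·row0  ⇒  L[2][0]=-3, U row2=(0, 8, -16, -9)
  row3 ← row3 − (4)·row0  ⇒  L[3][0]=4, U row3=(0, -6, -3, 16)
Step 2: pivot at (1,1) is -2.
  row2 ← row2 − (-4)·row1  ⇒  L[2][1]=-4, U row2=(0, 0, -4, 3)
  row3 ← row3 − (3)·row1  ⇒  L[3][1]=3, U row3=(0, 0, -12, 7)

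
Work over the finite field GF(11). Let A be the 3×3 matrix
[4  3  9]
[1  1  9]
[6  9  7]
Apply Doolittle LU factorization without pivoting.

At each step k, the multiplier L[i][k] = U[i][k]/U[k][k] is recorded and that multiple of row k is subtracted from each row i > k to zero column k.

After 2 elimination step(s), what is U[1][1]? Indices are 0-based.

U[1][1] = 3

[col 0] pivot 4
  R1 -= 3*R0 → (0, 3, 4)  (L[1][0] := 3)
  R2 -= 7*R0 → (0, 10, 10)  (L[2][0] := 7)
[col 1] pivot 3
  R2 -= 7*R1 → (0, 0, 4)  (L[2][1] := 7)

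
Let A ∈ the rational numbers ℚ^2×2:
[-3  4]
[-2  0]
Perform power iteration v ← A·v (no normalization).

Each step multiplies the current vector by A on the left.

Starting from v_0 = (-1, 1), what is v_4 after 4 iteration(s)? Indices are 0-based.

v_0 = (-1, 1).
v_1 = A·v_0 = (7, 2).
v_2 = A·v_1 = (-13, -14).
v_3 = A·v_2 = (-17, 26).
v_4 = A·v_3 = (155, 34).

v_4 = (155, 34)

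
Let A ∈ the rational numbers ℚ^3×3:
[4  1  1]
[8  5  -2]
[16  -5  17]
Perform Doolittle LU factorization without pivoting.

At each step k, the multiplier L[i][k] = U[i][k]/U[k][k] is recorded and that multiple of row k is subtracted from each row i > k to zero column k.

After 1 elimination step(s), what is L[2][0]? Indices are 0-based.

L[2][0] = 4

k=0: U[0][0]=4
  eliminate (1,0): mult=2, new row 1: (0, 3, -4); set L[1][0]=2
  eliminate (2,0): mult=4, new row 2: (0, -9, 13); set L[2][0]=4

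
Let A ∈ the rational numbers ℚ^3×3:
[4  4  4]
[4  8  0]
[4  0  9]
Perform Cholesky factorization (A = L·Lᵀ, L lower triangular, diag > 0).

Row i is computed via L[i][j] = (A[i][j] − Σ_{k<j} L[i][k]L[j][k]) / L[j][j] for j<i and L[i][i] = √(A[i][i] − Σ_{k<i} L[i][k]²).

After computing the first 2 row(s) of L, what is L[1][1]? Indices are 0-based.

Step 1: L[0][0] = √(4) = 2.
  L[1][0] = (4) / L[0][0] = 2.
Step 2: L[1][1] = √(4) = 2.

L[1][1] = 2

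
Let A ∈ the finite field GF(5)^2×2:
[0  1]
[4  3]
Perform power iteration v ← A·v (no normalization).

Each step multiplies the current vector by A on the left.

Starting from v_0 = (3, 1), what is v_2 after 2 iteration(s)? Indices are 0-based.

v_2 = (0, 4)

v_0 = (3, 1).
v_1 = A·v_0 = (1, 0).
v_2 = A·v_1 = (0, 4).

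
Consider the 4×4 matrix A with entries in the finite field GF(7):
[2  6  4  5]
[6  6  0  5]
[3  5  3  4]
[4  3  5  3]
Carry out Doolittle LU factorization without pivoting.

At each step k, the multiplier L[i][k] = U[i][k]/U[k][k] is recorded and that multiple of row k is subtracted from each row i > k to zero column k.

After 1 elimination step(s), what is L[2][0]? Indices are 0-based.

L[2][0] = 5

Step 1: pivot at (0,0) is 2.
  row1 ← row1 − (3)·row0  ⇒  L[1][0]=3, U row1=(0, 2, 2, 4)
  row2 ← row2 − (5)·row0  ⇒  L[2][0]=5, U row2=(0, 3, 4, 0)
  row3 ← row3 − (2)·row0  ⇒  L[3][0]=2, U row3=(0, 5, 4, 0)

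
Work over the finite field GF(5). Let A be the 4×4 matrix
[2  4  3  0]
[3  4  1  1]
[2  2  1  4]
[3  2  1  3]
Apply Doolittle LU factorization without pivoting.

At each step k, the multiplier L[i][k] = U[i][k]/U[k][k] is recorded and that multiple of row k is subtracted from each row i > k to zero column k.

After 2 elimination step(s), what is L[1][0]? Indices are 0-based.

Step 1: pivot at (0,0) is 2.
  row1 ← row1 − (4)·row0  ⇒  L[1][0]=4, U row1=(0, 3, 4, 1)
  row2 ← row2 − (1)·row0  ⇒  L[2][0]=1, U row2=(0, 3, 3, 4)
  row3 ← row3 − (4)·row0  ⇒  L[3][0]=4, U row3=(0, 1, 4, 3)
Step 2: pivot at (1,1) is 3.
  row2 ← row2 − (1)·row1  ⇒  L[2][1]=1, U row2=(0, 0, 4, 3)
  row3 ← row3 − (2)·row1  ⇒  L[3][1]=2, U row3=(0, 0, 1, 1)

L[1][0] = 4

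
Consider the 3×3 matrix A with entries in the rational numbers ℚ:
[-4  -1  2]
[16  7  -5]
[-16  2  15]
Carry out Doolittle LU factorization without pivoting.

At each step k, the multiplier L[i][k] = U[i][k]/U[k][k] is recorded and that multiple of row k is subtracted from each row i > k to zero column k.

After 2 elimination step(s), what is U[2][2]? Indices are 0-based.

U[2][2] = 1

k=0: U[0][0]=-4
  eliminate (1,0): mult=-4, new row 1: (0, 3, 3); set L[1][0]=-4
  eliminate (2,0): mult=4, new row 2: (0, 6, 7); set L[2][0]=4
k=1: U[1][1]=3
  eliminate (2,1): mult=2, new row 2: (0, 0, 1); set L[2][1]=2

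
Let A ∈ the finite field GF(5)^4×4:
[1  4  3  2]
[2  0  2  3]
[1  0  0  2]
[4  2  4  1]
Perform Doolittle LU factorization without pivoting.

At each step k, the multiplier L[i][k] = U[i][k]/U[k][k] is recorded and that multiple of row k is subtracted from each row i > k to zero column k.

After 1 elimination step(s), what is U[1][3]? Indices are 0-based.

U[1][3] = 4

k=0: U[0][0]=1
  eliminate (1,0): mult=2, new row 1: (0, 2, 1, 4); set L[1][0]=2
  eliminate (2,0): mult=1, new row 2: (0, 1, 2, 0); set L[2][0]=1
  eliminate (3,0): mult=4, new row 3: (0, 1, 2, 3); set L[3][0]=4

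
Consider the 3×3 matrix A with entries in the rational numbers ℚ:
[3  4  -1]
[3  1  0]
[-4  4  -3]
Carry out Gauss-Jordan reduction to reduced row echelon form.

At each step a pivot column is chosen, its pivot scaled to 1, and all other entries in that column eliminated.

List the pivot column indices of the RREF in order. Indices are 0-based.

pivot(0,0)=3: scale R0 → (1, 4/3, -1/3)
  clear (1,0): R1 −= (3)R0 → (0, -3, 1)
  clear (2,0): R2 −= (-4)R0 → (0, 28/3, -13/3)
pivot(1,1)=-3: scale R1 → (0, 1, -1/3)
  clear (0,1): R0 −= (4/3)R1 → (1, 0, 1/9)
  clear (2,1): R2 −= (28/3)R1 → (0, 0, -11/9)
pivot(2,2)=-11/9: scale R2 → (0, 0, 1)
  clear (0,2): R0 −= (1/9)R2 → (1, 0, 0)
  clear (1,2): R1 −= (-1/3)R2 → (0, 1, 0)

pivot columns: 0, 1, 2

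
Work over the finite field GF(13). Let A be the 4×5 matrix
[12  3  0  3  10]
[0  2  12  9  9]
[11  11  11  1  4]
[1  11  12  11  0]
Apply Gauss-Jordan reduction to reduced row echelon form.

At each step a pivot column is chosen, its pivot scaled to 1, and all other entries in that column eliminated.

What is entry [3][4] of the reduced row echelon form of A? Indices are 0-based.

step 1: normalize row 0 (÷12) = (1, 10, 0, 10, 3)
  row 2: subtract 11×row0 = (0, 5, 11, 8, 10)
  row 3: subtract 1×row0 = (0, 1, 12, 1, 10)
step 2: normalize row 1 (÷2) = (0, 1, 6, 11, 11)
  row 0: subtract 10×row1 = (1, 0, 5, 4, 10)
  row 2: subtract 5×row1 = (0, 0, 7, 5, 7)
  row 3: subtract 1×row1 = (0, 0, 6, 3, 12)
step 3: normalize row 2 (÷7) = (0, 0, 1, 10, 1)
  row 0: subtract 5×row2 = (1, 0, 0, 6, 5)
  row 1: subtract 6×row2 = (0, 1, 0, 3, 5)
  row 3: subtract 6×row2 = (0, 0, 0, 8, 6)
step 4: normalize row 3 (÷8) = (0, 0, 0, 1, 4)
  row 0: subtract 6×row3 = (1, 0, 0, 0, 7)
  row 1: subtract 3×row3 = (0, 1, 0, 0, 6)
  row 2: subtract 10×row3 = (0, 0, 1, 0, 0)

M[3][4] = 4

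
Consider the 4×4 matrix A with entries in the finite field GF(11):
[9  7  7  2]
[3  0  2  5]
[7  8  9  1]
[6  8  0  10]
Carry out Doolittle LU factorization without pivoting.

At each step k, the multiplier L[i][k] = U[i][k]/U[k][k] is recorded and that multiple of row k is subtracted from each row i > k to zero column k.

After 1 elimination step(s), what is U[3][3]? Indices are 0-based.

Step 1: pivot at (0,0) is 9.
  row1 ← row1 − (4)·row0  ⇒  L[1][0]=4, U row1=(0, 5, 7, 8)
  row2 ← row2 − (2)·row0  ⇒  L[2][0]=2, U row2=(0, 5, 6, 8)
  row3 ← row3 − (8)·row0  ⇒  L[3][0]=8, U row3=(0, 7, 10, 5)

U[3][3] = 5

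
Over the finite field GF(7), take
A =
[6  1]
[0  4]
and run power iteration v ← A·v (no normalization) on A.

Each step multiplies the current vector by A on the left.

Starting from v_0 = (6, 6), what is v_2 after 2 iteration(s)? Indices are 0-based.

v_2 = (3, 5)

v_0 = (6, 6).
v_1 = A·v_0 = (0, 3).
v_2 = A·v_1 = (3, 5).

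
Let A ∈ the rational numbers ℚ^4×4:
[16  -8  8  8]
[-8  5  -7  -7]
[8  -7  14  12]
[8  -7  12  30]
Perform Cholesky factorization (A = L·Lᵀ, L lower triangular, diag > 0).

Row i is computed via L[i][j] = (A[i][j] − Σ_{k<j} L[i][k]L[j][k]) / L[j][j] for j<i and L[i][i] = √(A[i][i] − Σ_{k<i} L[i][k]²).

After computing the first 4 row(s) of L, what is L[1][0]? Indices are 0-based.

L[1][0] = -2

Step 1: L[0][0] = √(16) = 4.
  L[1][0] = (-8) / L[0][0] = -2.
Step 2: L[1][1] = √(1) = 1.
  L[2][0] = (8) / L[0][0] = 2.
  L[2][1] = (-3) / L[1][1] = -3.
Step 3: L[2][2] = √(1) = 1.
  L[3][0] = (8) / L[0][0] = 2.
  L[3][1] = (-3) / L[1][1] = -3.
  L[3][2] = (-1) / L[2][2] = -1.
Step 4: L[3][3] = √(16) = 4.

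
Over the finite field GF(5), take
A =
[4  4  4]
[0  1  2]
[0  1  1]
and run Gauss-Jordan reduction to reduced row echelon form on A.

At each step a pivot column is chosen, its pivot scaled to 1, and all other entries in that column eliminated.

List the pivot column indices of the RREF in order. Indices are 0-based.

pivot columns: 0, 1, 2

step 1: normalize row 0 (÷4) = (1, 1, 1)
step 2: normalize row 1 (÷1) = (0, 1, 2)
  row 0: subtract 1×row1 = (1, 0, 4)
  row 2: subtract 1×row1 = (0, 0, 4)
step 3: normalize row 2 (÷4) = (0, 0, 1)
  row 0: subtract 4×row2 = (1, 0, 0)
  row 1: subtract 2×row2 = (0, 1, 0)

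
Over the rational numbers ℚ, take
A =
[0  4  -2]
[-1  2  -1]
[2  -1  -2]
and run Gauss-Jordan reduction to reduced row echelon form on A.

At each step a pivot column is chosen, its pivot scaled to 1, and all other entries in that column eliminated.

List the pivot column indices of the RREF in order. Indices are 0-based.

pivot columns: 0, 1, 2

pivot(0,0): swap R0↔R1
pivot(0,0)=-1: scale R0 → (1, -2, 1)
  clear (2,0): R2 −= (2)R0 → (0, 3, -4)
pivot(1,1)=4: scale R1 → (0, 1, -1/2)
  clear (0,1): R0 −= (-2)R1 → (1, 0, 0)
  clear (2,1): R2 −= (3)R1 → (0, 0, -5/2)
pivot(2,2)=-5/2: scale R2 → (0, 0, 1)
  clear (1,2): R1 −= (-1/2)R2 → (0, 1, 0)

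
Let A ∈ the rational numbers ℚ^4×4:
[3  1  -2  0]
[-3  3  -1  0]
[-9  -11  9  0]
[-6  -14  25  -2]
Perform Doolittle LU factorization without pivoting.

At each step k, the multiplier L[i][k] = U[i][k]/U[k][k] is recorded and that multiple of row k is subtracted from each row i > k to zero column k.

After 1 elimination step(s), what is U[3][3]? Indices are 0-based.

k=0: U[0][0]=3
  eliminate (1,0): mult=-1, new row 1: (0, 4, -3, 0); set L[1][0]=-1
  eliminate (2,0): mult=-3, new row 2: (0, -8, 3, 0); set L[2][0]=-3
  eliminate (3,0): mult=-2, new row 3: (0, -12, 21, -2); set L[3][0]=-2

U[3][3] = -2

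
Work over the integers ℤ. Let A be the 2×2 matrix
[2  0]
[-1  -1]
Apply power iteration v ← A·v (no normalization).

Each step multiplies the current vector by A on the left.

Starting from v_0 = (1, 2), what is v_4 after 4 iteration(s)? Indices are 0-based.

v_4 = (16, -3)

v_0 = (1, 2).
v_1 = A·v_0 = (2, -3).
v_2 = A·v_1 = (4, 1).
v_3 = A·v_2 = (8, -5).
v_4 = A·v_3 = (16, -3).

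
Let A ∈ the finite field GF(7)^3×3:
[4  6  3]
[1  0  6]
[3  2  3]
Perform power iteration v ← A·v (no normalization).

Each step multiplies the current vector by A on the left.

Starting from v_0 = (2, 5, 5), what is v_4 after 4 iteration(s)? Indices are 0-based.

v_4 = (3, 4, 5)

v_0 = (2, 5, 5).
v_1 = A·v_0 = (4, 4, 3).
v_2 = A·v_1 = (0, 1, 1).
v_3 = A·v_2 = (2, 6, 5).
v_4 = A·v_3 = (3, 4, 5).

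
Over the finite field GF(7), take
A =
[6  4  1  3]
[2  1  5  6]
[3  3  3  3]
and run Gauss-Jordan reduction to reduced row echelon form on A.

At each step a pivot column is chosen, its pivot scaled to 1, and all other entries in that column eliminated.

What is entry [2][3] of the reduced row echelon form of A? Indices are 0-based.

[1] R0 /= 6  ⇒  (1, 3, 6, 4)
     R1 -= 2·R0  ⇒  (0, 2, 0, 5)
     R2 -= 3·R0  ⇒  (0, 1, 6, 5)
[2] R1 /= 2  ⇒  (0, 1, 0, 6)
     R0 -= 3·R1  ⇒  (1, 0, 6, 0)
     R2 -= 1·R1  ⇒  (0, 0, 6, 6)
[3] R2 /= 6  ⇒  (0, 0, 1, 1)
     R0 -= 6·R2  ⇒  (1, 0, 0, 1)

M[2][3] = 1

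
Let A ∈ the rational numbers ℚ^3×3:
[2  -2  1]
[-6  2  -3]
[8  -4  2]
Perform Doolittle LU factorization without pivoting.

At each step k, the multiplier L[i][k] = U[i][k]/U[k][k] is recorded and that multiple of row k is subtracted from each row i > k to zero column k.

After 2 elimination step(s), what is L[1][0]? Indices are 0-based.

L[1][0] = -3

[col 0] pivot 2
  R1 -= -3*R0 → (0, -4, 0)  (L[1][0] := -3)
  R2 -= 4*R0 → (0, 4, -2)  (L[2][0] := 4)
[col 1] pivot -4
  R2 -= -1*R1 → (0, 0, -2)  (L[2][1] := -1)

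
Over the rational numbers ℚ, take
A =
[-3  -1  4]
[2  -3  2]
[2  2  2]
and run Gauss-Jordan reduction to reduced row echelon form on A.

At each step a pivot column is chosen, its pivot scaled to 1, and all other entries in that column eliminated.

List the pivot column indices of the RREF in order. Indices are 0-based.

[1] R0 /= -3  ⇒  (1, 1/3, -4/3)
     R1 -= 2·R0  ⇒  (0, -11/3, 14/3)
     R2 -= 2·R0  ⇒  (0, 4/3, 14/3)
[2] R1 /= -11/3  ⇒  (0, 1, -14/11)
     R0 -= 1/3·R1  ⇒  (1, 0, -10/11)
     R2 -= 4/3·R1  ⇒  (0, 0, 70/11)
[3] R2 /= 70/11  ⇒  (0, 0, 1)
     R0 -= -10/11·R2  ⇒  (1, 0, 0)
     R1 -= -14/11·R2  ⇒  (0, 1, 0)

pivot columns: 0, 1, 2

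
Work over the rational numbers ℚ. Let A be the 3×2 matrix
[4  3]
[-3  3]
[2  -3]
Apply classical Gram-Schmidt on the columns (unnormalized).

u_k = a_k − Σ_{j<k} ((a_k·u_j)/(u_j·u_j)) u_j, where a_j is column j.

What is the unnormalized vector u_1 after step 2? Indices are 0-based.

u_1 = (99/29, 78/29, -81/29)

Step 1: u_0 = a_0 = (4, -3, 2).
Step 2: u_1 = a_1 − (-3/29)·u_0 = (99/29, 78/29, -81/29).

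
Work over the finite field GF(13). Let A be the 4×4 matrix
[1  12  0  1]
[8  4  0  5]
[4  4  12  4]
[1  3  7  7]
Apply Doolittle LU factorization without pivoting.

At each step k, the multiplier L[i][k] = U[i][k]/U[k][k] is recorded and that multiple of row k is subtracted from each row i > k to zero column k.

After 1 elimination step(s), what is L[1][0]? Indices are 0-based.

L[1][0] = 8

[col 0] pivot 1
  R1 -= 8*R0 → (0, 12, 0, 10)  (L[1][0] := 8)
  R2 -= 4*R0 → (0, 8, 12, 0)  (L[2][0] := 4)
  R3 -= 1*R0 → (0, 4, 7, 6)  (L[3][0] := 1)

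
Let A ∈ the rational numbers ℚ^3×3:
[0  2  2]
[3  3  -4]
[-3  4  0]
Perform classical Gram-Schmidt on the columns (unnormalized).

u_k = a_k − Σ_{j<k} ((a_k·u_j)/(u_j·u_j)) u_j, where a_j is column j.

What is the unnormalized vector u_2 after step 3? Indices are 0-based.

Step 1: u_0 = a_0 = (0, 3, -3).
Step 2: u_1 = a_1 − (-1/6)·u_0 = (2, 7/2, 7/2).
Step 3: u_2 = a_2 − (-2/3)·u_0 − (-20/57)·u_1 = (154/57, -44/57, -44/57).

u_2 = (154/57, -44/57, -44/57)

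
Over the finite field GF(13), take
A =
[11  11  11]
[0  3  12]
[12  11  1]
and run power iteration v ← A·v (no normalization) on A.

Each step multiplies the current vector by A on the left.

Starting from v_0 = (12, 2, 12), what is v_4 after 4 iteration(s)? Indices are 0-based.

v_0 = (12, 2, 12).
v_1 = A·v_0 = (0, 7, 9).
v_2 = A·v_1 = (7, 12, 8).
v_3 = A·v_2 = (11, 2, 3).
v_4 = A·v_3 = (7, 3, 1).

v_4 = (7, 3, 1)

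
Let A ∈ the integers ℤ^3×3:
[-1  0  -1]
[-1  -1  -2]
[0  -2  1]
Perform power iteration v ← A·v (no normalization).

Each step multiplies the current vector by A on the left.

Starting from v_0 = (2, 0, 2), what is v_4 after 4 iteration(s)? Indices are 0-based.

v_4 = (14, 48, 74)

v_0 = (2, 0, 2).
v_1 = A·v_0 = (-4, -6, 2).
v_2 = A·v_1 = (2, 6, 14).
v_3 = A·v_2 = (-16, -36, 2).
v_4 = A·v_3 = (14, 48, 74).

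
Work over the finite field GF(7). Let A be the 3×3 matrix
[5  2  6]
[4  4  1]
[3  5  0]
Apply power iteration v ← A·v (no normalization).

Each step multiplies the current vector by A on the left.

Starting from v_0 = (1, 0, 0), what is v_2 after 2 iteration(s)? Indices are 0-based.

v_0 = (1, 0, 0).
v_1 = A·v_0 = (5, 4, 3).
v_2 = A·v_1 = (2, 4, 0).

v_2 = (2, 4, 0)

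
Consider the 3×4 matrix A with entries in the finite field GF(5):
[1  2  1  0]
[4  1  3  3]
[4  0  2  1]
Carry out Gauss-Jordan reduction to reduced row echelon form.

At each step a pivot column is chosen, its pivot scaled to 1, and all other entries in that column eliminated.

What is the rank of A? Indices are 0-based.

pivot(0,0)=1: scale R0 → (1, 2, 1, 0)
  clear (1,0): R1 −= (4)R0 → (0, 3, 4, 3)
  clear (2,0): R2 −= (4)R0 → (0, 2, 3, 1)
pivot(1,1)=3: scale R1 → (0, 1, 3, 1)
  clear (0,1): R0 −= (2)R1 → (1, 0, 0, 3)
  clear (2,1): R2 −= (2)R1 → (0, 0, 2, 4)
pivot(2,2)=2: scale R2 → (0, 0, 1, 2)
  clear (1,2): R1 −= (3)R2 → (0, 1, 0, 0)

rank = 3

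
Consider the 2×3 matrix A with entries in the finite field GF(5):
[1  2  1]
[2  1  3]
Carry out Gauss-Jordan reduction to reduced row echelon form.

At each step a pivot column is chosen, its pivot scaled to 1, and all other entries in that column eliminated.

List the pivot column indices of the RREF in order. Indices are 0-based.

[1] R0 /= 1  ⇒  (1, 2, 1)
     R1 -= 2·R0  ⇒  (0, 2, 1)
[2] R1 /= 2  ⇒  (0, 1, 3)
     R0 -= 2·R1  ⇒  (1, 0, 0)

pivot columns: 0, 1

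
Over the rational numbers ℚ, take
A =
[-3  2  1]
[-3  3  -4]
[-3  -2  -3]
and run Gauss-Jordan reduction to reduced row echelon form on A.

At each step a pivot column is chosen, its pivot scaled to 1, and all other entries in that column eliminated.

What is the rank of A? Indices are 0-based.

rank = 3

step 1: normalize row 0 (÷-3) = (1, -2/3, -1/3)
  row 1: subtract -3×row0 = (0, 1, -5)
  row 2: subtract -3×row0 = (0, -4, -4)
step 2: normalize row 1 (÷1) = (0, 1, -5)
  row 0: subtract -2/3×row1 = (1, 0, -11/3)
  row 2: subtract -4×row1 = (0, 0, -24)
step 3: normalize row 2 (÷-24) = (0, 0, 1)
  row 0: subtract -11/3×row2 = (1, 0, 0)
  row 1: subtract -5×row2 = (0, 1, 0)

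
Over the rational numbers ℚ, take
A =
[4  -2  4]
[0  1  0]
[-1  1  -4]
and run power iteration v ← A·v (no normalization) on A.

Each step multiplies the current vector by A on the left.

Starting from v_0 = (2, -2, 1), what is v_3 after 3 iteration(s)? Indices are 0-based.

v_0 = (2, -2, 1).
v_1 = A·v_0 = (16, -2, -8).
v_2 = A·v_1 = (36, -2, 14).
v_3 = A·v_2 = (204, -2, -94).

v_3 = (204, -2, -94)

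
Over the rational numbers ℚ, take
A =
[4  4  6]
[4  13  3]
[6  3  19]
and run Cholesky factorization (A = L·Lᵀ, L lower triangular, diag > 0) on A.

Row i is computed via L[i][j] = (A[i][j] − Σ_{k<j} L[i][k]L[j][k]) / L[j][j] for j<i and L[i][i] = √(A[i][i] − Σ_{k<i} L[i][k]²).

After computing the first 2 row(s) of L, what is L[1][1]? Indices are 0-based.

Step 1: L[0][0] = √(4) = 2.
  L[1][0] = (4) / L[0][0] = 2.
Step 2: L[1][1] = √(9) = 3.

L[1][1] = 3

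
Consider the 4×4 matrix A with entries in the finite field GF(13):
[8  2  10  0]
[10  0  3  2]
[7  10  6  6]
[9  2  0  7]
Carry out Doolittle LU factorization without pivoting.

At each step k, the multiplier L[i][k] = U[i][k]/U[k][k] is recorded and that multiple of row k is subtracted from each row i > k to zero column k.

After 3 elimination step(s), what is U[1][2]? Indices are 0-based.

Step 1: pivot at (0,0) is 8.
  row1 ← row1 − (11)·row0  ⇒  L[1][0]=11, U row1=(0, 4, 10, 2)
  row2 ← row2 − (9)·row0  ⇒  L[2][0]=9, U row2=(0, 5, 7, 6)
  row3 ← row3 − (6)·row0  ⇒  L[3][0]=6, U row3=(0, 3, 5, 7)
Step 2: pivot at (1,1) is 4.
  row2 ← row2 − (11)·row1  ⇒  L[2][1]=11, U row2=(0, 0, 1, 10)
  row3 ← row3 − (4)·row1  ⇒  L[3][1]=4, U row3=(0, 0, 4, 12)
Step 3: pivot at (2,2) is 1.
  row3 ← row3 − (4)·row2  ⇒  L[3][2]=4, U row3=(0, 0, 0, 11)

U[1][2] = 10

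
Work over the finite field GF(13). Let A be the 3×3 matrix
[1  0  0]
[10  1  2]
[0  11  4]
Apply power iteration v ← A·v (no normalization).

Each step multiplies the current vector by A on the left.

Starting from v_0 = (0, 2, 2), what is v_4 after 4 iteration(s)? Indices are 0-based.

v_4 = (0, 11, 12)

v_0 = (0, 2, 2).
v_1 = A·v_0 = (0, 6, 4).
v_2 = A·v_1 = (0, 1, 4).
v_3 = A·v_2 = (0, 9, 1).
v_4 = A·v_3 = (0, 11, 12).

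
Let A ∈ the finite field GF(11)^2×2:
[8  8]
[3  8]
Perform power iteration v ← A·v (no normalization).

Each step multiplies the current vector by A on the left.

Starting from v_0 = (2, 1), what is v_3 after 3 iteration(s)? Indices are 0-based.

v_0 = (2, 1).
v_1 = A·v_0 = (2, 3).
v_2 = A·v_1 = (7, 8).
v_3 = A·v_2 = (10, 8).

v_3 = (10, 8)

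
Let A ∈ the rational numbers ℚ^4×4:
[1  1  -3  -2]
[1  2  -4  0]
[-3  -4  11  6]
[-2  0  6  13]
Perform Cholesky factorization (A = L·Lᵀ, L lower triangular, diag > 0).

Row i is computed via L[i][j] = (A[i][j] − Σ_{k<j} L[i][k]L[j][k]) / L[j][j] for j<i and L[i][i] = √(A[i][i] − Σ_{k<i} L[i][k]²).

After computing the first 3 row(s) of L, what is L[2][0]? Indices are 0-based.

Step 1: L[0][0] = √(1) = 1.
  L[1][0] = (1) / L[0][0] = 1.
Step 2: L[1][1] = √(1) = 1.
  L[2][0] = (-3) / L[0][0] = -3.
  L[2][1] = (-1) / L[1][1] = -1.
Step 3: L[2][2] = √(1) = 1.

L[2][0] = -3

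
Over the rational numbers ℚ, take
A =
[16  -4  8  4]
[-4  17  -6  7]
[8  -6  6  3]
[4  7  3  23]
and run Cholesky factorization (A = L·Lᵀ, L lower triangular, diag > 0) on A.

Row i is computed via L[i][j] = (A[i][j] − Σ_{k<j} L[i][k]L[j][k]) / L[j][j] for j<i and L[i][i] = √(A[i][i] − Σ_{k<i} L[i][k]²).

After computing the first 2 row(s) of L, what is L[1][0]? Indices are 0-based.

Step 1: L[0][0] = √(16) = 4.
  L[1][0] = (-4) / L[0][0] = -1.
Step 2: L[1][1] = √(16) = 4.

L[1][0] = -1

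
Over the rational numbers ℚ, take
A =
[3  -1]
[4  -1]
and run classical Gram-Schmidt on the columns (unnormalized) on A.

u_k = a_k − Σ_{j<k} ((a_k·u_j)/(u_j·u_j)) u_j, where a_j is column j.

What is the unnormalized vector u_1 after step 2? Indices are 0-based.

Step 1: u_0 = a_0 = (3, 4).
Step 2: u_1 = a_1 − (-7/25)·u_0 = (-4/25, 3/25).

u_1 = (-4/25, 3/25)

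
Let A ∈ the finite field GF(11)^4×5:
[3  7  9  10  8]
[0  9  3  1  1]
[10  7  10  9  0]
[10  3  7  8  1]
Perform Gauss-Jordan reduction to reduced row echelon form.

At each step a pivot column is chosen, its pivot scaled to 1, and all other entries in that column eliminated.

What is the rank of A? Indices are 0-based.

pivot(0,0)=3: scale R0 → (1, 6, 3, 7, 10)
  clear (2,0): R2 −= (10)R0 → (0, 2, 2, 5, 10)
  clear (3,0): R3 −= (10)R0 → (0, 9, 10, 4, 0)
pivot(1,1)=9: scale R1 → (0, 1, 4, 5, 5)
  clear (0,1): R0 −= (6)R1 → (1, 0, 1, 10, 2)
  clear (2,1): R2 −= (2)R1 → (0, 0, 5, 6, 0)
  clear (3,1): R3 −= (9)R1 → (0, 0, 7, 3, 10)
pivot(2,2)=5: scale R2 → (0, 0, 1, 10, 0)
  clear (0,2): R0 −= (1)R2 → (1, 0, 0, 0, 2)
  clear (1,2): R1 −= (4)R2 → (0, 1, 0, 9, 5)
  clear (3,2): R3 −= (7)R2 → (0, 0, 0, 10, 10)
pivot(3,3)=10: scale R3 → (0, 0, 0, 1, 1)
  clear (1,3): R1 −= (9)R3 → (0, 1, 0, 0, 7)
  clear (2,3): R2 −= (10)R3 → (0, 0, 1, 0, 1)

rank = 4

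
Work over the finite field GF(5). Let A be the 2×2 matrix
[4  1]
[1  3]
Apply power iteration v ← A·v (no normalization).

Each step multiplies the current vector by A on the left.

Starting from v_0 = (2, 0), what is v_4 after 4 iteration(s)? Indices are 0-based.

v_4 = (1, 3)

v_0 = (2, 0).
v_1 = A·v_0 = (3, 2).
v_2 = A·v_1 = (4, 4).
v_3 = A·v_2 = (0, 1).
v_4 = A·v_3 = (1, 3).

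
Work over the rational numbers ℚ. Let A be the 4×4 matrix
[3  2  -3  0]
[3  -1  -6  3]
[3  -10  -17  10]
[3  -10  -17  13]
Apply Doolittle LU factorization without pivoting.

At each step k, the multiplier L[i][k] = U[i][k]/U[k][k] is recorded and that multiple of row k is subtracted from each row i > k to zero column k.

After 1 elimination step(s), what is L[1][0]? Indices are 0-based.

Step 1: pivot at (0,0) is 3.
  row1 ← row1 − (1)·row0  ⇒  L[1][0]=1, U row1=(0, -3, -3, 3)
  row2 ← row2 − (1)·row0  ⇒  L[2][0]=1, U row2=(0, -12, -14, 10)
  row3 ← row3 − (1)·row0  ⇒  L[3][0]=1, U row3=(0, -12, -14, 13)

L[1][0] = 1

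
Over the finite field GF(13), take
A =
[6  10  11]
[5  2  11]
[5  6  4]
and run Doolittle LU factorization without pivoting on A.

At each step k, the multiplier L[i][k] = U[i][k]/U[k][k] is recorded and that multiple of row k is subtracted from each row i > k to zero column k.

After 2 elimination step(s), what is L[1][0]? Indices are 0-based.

L[1][0] = 3

Step 1: pivot at (0,0) is 6.
  row1 ← row1 − (3)·row0  ⇒  L[1][0]=3, U row1=(0, 11, 4)
  row2 ← row2 − (3)·row0  ⇒  L[2][0]=3, U row2=(0, 2, 10)
Step 2: pivot at (1,1) is 11.
  row2 ← row2 − (12)·row1  ⇒  L[2][1]=12, U row2=(0, 0, 1)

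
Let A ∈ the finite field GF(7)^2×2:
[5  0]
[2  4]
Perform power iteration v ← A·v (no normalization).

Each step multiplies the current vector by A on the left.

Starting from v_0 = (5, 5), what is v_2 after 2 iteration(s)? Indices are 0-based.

v_2 = (6, 2)

v_0 = (5, 5).
v_1 = A·v_0 = (4, 2).
v_2 = A·v_1 = (6, 2).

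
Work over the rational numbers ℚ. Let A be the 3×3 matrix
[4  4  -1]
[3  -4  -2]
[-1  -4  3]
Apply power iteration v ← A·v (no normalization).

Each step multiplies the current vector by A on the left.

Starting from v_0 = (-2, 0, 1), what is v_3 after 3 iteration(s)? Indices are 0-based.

v_0 = (-2, 0, 1).
v_1 = A·v_0 = (-9, -8, 5).
v_2 = A·v_1 = (-73, -5, 56).
v_3 = A·v_2 = (-368, -311, 261).

v_3 = (-368, -311, 261)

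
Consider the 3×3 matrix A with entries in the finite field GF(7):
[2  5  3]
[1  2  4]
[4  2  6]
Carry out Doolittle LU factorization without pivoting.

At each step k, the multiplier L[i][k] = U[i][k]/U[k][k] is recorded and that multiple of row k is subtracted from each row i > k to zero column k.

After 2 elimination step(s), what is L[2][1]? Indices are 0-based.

Step 1: pivot at (0,0) is 2.
  row1 ← row1 − (4)·row0  ⇒  L[1][0]=4, U row1=(0, 3, 6)
  row2 ← row2 − (2)·row0  ⇒  L[2][0]=2, U row2=(0, 6, 0)
Step 2: pivot at (1,1) is 3.
  row2 ← row2 − (2)·row1  ⇒  L[2][1]=2, U row2=(0, 0, 2)

L[2][1] = 2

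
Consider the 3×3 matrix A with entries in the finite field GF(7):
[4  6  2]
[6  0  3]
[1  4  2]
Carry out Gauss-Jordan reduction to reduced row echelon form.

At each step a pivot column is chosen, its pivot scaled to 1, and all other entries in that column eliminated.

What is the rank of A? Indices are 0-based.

step 1: normalize row 0 (÷4) = (1, 5, 4)
  row 1: subtract 6×row0 = (0, 5, 0)
  row 2: subtract 1×row0 = (0, 6, 5)
step 2: normalize row 1 (÷5) = (0, 1, 0)
  row 0: subtract 5×row1 = (1, 0, 4)
  row 2: subtract 6×row1 = (0, 0, 5)
step 3: normalize row 2 (÷5) = (0, 0, 1)
  row 0: subtract 4×row2 = (1, 0, 0)

rank = 3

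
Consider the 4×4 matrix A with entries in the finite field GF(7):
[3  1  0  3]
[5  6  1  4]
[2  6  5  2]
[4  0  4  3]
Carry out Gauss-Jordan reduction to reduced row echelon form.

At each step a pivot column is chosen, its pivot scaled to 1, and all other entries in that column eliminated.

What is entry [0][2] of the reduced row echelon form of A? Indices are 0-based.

M[0][2] = 1

step 1: normalize row 0 (÷3) = (1, 5, 0, 1)
  row 1: subtract 5×row0 = (0, 2, 1, 6)
  row 2: subtract 2×row0 = (0, 3, 5, 0)
  row 3: subtract 4×row0 = (0, 1, 4, 6)
step 2: normalize row 1 (÷2) = (0, 1, 4, 3)
  row 0: subtract 5×row1 = (1, 0, 1, 0)
  row 2: subtract 3×row1 = (0, 0, 0, 5)
  row 3: subtract 1×row1 = (0, 0, 0, 3)
skip col 2 (zero from row 2)
step 3: normalize row 2 (÷5) = (0, 0, 0, 1)
  row 1: subtract 3×row2 = (0, 1, 4, 0)
  row 3: subtract 3×row2 = (0, 0, 0, 0)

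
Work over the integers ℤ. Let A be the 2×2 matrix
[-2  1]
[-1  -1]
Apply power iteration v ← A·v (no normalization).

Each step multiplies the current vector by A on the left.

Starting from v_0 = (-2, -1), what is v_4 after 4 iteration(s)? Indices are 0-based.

v_0 = (-2, -1).
v_1 = A·v_0 = (3, 3).
v_2 = A·v_1 = (-3, -6).
v_3 = A·v_2 = (0, 9).
v_4 = A·v_3 = (9, -9).

v_4 = (9, -9)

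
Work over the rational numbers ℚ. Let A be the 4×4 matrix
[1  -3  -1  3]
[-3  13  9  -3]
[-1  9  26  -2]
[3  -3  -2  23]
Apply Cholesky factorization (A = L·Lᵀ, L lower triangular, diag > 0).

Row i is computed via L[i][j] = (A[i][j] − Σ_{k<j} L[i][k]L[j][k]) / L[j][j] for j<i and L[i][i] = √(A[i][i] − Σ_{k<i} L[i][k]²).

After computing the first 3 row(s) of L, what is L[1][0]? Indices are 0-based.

Step 1: L[0][0] = √(1) = 1.
  L[1][0] = (-3) / L[0][0] = -3.
Step 2: L[1][1] = √(4) = 2.
  L[2][0] = (-1) / L[0][0] = -1.
  L[2][1] = (6) / L[1][1] = 3.
Step 3: L[2][2] = √(16) = 4.

L[1][0] = -3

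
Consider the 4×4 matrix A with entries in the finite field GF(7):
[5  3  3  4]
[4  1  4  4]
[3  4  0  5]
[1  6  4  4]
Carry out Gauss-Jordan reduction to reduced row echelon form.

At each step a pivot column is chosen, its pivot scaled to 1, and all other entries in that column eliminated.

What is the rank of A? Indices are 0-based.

rank = 4

step 1: normalize row 0 (÷5) = (1, 2, 2, 5)
  row 1: subtract 4×row0 = (0, 0, 3, 5)
  row 2: subtract 3×row0 = (0, 5, 1, 4)
  row 3: subtract 1×row0 = (0, 4, 2, 6)
step 2: exchange rows 1,2
step 2: normalize row 1 (÷5) = (0, 1, 3, 5)
  row 0: subtract 2×row1 = (1, 0, 3, 2)
  row 3: subtract 4×row1 = (0, 0, 4, 0)
step 3: normalize row 2 (÷3) = (0, 0, 1, 4)
  row 0: subtract 3×row2 = (1, 0, 0, 4)
  row 1: subtract 3×row2 = (0, 1, 0, 0)
  row 3: subtract 4×row2 = (0, 0, 0, 5)
step 4: normalize row 3 (÷5) = (0, 0, 0, 1)
  row 0: subtract 4×row3 = (1, 0, 0, 0)
  row 2: subtract 4×row3 = (0, 0, 1, 0)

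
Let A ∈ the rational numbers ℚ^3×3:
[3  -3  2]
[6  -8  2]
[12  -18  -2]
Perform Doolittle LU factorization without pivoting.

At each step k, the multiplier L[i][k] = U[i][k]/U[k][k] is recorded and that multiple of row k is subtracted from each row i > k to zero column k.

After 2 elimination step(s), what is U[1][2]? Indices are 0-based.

U[1][2] = -2

[col 0] pivot 3
  R1 -= 2*R0 → (0, -2, -2)  (L[1][0] := 2)
  R2 -= 4*R0 → (0, -6, -10)  (L[2][0] := 4)
[col 1] pivot -2
  R2 -= 3*R1 → (0, 0, -4)  (L[2][1] := 3)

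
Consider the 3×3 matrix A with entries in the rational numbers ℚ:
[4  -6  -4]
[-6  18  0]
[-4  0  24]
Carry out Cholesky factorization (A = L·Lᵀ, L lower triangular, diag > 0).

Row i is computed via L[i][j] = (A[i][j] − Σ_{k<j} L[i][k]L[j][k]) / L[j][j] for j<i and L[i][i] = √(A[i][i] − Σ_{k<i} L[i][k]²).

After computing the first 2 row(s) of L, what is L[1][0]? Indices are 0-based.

L[1][0] = -3

Step 1: L[0][0] = √(4) = 2.
  L[1][0] = (-6) / L[0][0] = -3.
Step 2: L[1][1] = √(9) = 3.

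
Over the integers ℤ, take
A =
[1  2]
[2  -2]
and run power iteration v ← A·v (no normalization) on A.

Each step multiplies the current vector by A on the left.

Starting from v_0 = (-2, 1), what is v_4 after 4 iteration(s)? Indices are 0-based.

v_4 = (-84, 120)

v_0 = (-2, 1).
v_1 = A·v_0 = (0, -6).
v_2 = A·v_1 = (-12, 12).
v_3 = A·v_2 = (12, -48).
v_4 = A·v_3 = (-84, 120).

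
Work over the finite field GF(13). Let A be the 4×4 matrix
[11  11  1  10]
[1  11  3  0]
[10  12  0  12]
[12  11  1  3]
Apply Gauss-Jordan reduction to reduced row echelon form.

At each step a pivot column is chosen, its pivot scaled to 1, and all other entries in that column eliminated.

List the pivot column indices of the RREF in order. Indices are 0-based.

step 1: normalize row 0 (÷11) = (1, 1, 6, 8)
  row 1: subtract 1×row0 = (0, 10, 10, 5)
  row 2: subtract 10×row0 = (0, 2, 5, 10)
  row 3: subtract 12×row0 = (0, 12, 7, 11)
step 2: normalize row 1 (÷10) = (0, 1, 1, 7)
  row 0: subtract 1×row1 = (1, 0, 5, 1)
  row 2: subtract 2×row1 = (0, 0, 3, 9)
  row 3: subtract 12×row1 = (0, 0, 8, 5)
step 3: normalize row 2 (÷3) = (0, 0, 1, 3)
  row 0: subtract 5×row2 = (1, 0, 0, 12)
  row 1: subtract 1×row2 = (0, 1, 0, 4)
  row 3: subtract 8×row2 = (0, 0, 0, 7)
step 4: normalize row 3 (÷7) = (0, 0, 0, 1)
  row 0: subtract 12×row3 = (1, 0, 0, 0)
  row 1: subtract 4×row3 = (0, 1, 0, 0)
  row 2: subtract 3×row3 = (0, 0, 1, 0)

pivot columns: 0, 1, 2, 3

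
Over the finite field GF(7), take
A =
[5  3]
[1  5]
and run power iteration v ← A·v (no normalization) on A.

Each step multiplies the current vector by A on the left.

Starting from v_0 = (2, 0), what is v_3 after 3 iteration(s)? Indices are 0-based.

v_3 = (4, 2)

v_0 = (2, 0).
v_1 = A·v_0 = (3, 2).
v_2 = A·v_1 = (0, 6).
v_3 = A·v_2 = (4, 2).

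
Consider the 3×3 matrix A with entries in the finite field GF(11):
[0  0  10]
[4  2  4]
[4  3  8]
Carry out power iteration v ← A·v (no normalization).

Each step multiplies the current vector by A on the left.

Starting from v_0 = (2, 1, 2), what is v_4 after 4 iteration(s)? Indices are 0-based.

v_4 = (2, 4, 9)

v_0 = (2, 1, 2).
v_1 = A·v_0 = (9, 7, 5).
v_2 = A·v_1 = (6, 4, 9).
v_3 = A·v_2 = (2, 2, 9).
v_4 = A·v_3 = (2, 4, 9).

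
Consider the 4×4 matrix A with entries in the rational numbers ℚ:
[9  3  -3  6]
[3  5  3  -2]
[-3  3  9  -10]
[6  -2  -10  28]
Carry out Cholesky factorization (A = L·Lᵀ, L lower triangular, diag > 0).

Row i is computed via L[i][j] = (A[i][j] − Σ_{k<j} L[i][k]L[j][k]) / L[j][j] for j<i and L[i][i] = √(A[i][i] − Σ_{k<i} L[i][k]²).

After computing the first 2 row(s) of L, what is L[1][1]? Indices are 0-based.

Step 1: L[0][0] = √(9) = 3.
  L[1][0] = (3) / L[0][0] = 1.
Step 2: L[1][1] = √(4) = 2.

L[1][1] = 2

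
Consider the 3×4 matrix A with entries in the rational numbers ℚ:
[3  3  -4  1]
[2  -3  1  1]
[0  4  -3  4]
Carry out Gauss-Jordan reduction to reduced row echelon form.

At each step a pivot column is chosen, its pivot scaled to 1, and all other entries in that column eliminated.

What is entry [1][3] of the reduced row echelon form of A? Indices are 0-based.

pivot(0,0)=3: scale R0 → (1, 1, -4/3, 1/3)
  clear (1,0): R1 −= (2)R0 → (0, -5, 11/3, 1/3)
pivot(1,1)=-5: scale R1 → (0, 1, -11/15, -1/15)
  clear (0,1): R0 −= (1)R1 → (1, 0, -3/5, 2/5)
  clear (2,1): R2 −= (4)R1 → (0, 0, -1/15, 64/15)
pivot(2,2)=-1/15: scale R2 → (0, 0, 1, -64)
  clear (0,2): R0 −= (-3/5)R2 → (1, 0, 0, -38)
  clear (1,2): R1 −= (-11/15)R2 → (0, 1, 0, -47)

M[1][3] = -47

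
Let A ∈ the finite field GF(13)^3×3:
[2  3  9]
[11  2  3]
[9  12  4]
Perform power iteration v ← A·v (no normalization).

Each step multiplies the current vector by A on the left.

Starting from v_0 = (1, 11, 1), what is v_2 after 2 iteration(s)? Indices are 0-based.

v_0 = (1, 11, 1).
v_1 = A·v_0 = (5, 10, 2).
v_2 = A·v_1 = (6, 3, 4).

v_2 = (6, 3, 4)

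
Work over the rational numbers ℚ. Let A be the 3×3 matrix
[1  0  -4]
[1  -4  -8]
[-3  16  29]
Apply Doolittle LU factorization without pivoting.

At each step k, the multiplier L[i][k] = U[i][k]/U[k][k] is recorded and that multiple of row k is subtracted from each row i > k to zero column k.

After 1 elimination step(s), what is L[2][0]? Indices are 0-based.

L[2][0] = -3

Step 1: pivot at (0,0) is 1.
  row1 ← row1 − (1)·row0  ⇒  L[1][0]=1, U row1=(0, -4, -4)
  row2 ← row2 − (-3)·row0  ⇒  L[2][0]=-3, U row2=(0, 16, 17)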